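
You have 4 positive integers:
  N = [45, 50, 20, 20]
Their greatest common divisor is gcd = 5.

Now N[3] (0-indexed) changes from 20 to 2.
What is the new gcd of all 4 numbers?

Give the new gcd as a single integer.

Answer: 1

Derivation:
Numbers: [45, 50, 20, 20], gcd = 5
Change: index 3, 20 -> 2
gcd of the OTHER numbers (without index 3): gcd([45, 50, 20]) = 5
New gcd = gcd(g_others, new_val) = gcd(5, 2) = 1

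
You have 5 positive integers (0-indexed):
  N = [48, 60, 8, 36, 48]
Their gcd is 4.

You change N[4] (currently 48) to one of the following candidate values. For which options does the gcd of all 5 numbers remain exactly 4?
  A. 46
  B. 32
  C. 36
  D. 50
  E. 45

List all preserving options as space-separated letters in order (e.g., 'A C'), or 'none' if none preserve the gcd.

Old gcd = 4; gcd of others (without N[4]) = 4
New gcd for candidate v: gcd(4, v). Preserves old gcd iff gcd(4, v) = 4.
  Option A: v=46, gcd(4,46)=2 -> changes
  Option B: v=32, gcd(4,32)=4 -> preserves
  Option C: v=36, gcd(4,36)=4 -> preserves
  Option D: v=50, gcd(4,50)=2 -> changes
  Option E: v=45, gcd(4,45)=1 -> changes

Answer: B C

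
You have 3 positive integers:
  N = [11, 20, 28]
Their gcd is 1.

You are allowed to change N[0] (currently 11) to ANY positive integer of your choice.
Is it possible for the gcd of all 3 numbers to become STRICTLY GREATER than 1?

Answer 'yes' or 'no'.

Current gcd = 1
gcd of all OTHER numbers (without N[0]=11): gcd([20, 28]) = 4
The new gcd after any change is gcd(4, new_value).
This can be at most 4.
Since 4 > old gcd 1, the gcd CAN increase (e.g., set N[0] = 4).

Answer: yes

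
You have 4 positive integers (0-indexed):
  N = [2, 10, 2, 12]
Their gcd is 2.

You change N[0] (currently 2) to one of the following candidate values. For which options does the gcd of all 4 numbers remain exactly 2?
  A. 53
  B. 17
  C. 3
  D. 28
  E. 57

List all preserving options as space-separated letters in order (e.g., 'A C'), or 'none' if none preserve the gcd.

Old gcd = 2; gcd of others (without N[0]) = 2
New gcd for candidate v: gcd(2, v). Preserves old gcd iff gcd(2, v) = 2.
  Option A: v=53, gcd(2,53)=1 -> changes
  Option B: v=17, gcd(2,17)=1 -> changes
  Option C: v=3, gcd(2,3)=1 -> changes
  Option D: v=28, gcd(2,28)=2 -> preserves
  Option E: v=57, gcd(2,57)=1 -> changes

Answer: D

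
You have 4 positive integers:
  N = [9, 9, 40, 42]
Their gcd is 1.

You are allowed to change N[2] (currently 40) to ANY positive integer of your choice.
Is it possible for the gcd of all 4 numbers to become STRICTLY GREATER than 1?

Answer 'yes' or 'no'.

Answer: yes

Derivation:
Current gcd = 1
gcd of all OTHER numbers (without N[2]=40): gcd([9, 9, 42]) = 3
The new gcd after any change is gcd(3, new_value).
This can be at most 3.
Since 3 > old gcd 1, the gcd CAN increase (e.g., set N[2] = 3).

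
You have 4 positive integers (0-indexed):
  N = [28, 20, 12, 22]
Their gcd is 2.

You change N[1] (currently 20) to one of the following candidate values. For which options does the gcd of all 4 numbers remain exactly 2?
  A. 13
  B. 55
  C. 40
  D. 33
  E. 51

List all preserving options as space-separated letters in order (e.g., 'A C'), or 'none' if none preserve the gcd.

Old gcd = 2; gcd of others (without N[1]) = 2
New gcd for candidate v: gcd(2, v). Preserves old gcd iff gcd(2, v) = 2.
  Option A: v=13, gcd(2,13)=1 -> changes
  Option B: v=55, gcd(2,55)=1 -> changes
  Option C: v=40, gcd(2,40)=2 -> preserves
  Option D: v=33, gcd(2,33)=1 -> changes
  Option E: v=51, gcd(2,51)=1 -> changes

Answer: C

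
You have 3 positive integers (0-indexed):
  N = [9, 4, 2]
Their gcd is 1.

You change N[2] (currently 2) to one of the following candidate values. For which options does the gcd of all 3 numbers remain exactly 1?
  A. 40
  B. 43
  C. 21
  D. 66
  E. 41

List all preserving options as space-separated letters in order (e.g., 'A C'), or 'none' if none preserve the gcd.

Old gcd = 1; gcd of others (without N[2]) = 1
New gcd for candidate v: gcd(1, v). Preserves old gcd iff gcd(1, v) = 1.
  Option A: v=40, gcd(1,40)=1 -> preserves
  Option B: v=43, gcd(1,43)=1 -> preserves
  Option C: v=21, gcd(1,21)=1 -> preserves
  Option D: v=66, gcd(1,66)=1 -> preserves
  Option E: v=41, gcd(1,41)=1 -> preserves

Answer: A B C D E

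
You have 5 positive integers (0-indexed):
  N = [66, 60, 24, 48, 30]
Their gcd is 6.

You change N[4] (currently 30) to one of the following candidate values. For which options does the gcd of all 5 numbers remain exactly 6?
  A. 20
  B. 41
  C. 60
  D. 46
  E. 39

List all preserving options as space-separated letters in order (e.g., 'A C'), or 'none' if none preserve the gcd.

Old gcd = 6; gcd of others (without N[4]) = 6
New gcd for candidate v: gcd(6, v). Preserves old gcd iff gcd(6, v) = 6.
  Option A: v=20, gcd(6,20)=2 -> changes
  Option B: v=41, gcd(6,41)=1 -> changes
  Option C: v=60, gcd(6,60)=6 -> preserves
  Option D: v=46, gcd(6,46)=2 -> changes
  Option E: v=39, gcd(6,39)=3 -> changes

Answer: C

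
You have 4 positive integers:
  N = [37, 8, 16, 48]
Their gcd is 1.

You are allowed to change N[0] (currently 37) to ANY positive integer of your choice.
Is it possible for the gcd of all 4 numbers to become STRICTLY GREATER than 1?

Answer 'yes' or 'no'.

Current gcd = 1
gcd of all OTHER numbers (without N[0]=37): gcd([8, 16, 48]) = 8
The new gcd after any change is gcd(8, new_value).
This can be at most 8.
Since 8 > old gcd 1, the gcd CAN increase (e.g., set N[0] = 8).

Answer: yes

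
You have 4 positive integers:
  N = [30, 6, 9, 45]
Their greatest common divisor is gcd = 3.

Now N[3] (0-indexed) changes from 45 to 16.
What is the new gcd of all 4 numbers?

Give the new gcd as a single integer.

Answer: 1

Derivation:
Numbers: [30, 6, 9, 45], gcd = 3
Change: index 3, 45 -> 16
gcd of the OTHER numbers (without index 3): gcd([30, 6, 9]) = 3
New gcd = gcd(g_others, new_val) = gcd(3, 16) = 1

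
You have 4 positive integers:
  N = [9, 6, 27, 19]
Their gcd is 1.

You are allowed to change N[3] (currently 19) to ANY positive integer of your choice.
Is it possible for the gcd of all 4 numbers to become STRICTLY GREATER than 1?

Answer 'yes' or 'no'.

Answer: yes

Derivation:
Current gcd = 1
gcd of all OTHER numbers (without N[3]=19): gcd([9, 6, 27]) = 3
The new gcd after any change is gcd(3, new_value).
This can be at most 3.
Since 3 > old gcd 1, the gcd CAN increase (e.g., set N[3] = 3).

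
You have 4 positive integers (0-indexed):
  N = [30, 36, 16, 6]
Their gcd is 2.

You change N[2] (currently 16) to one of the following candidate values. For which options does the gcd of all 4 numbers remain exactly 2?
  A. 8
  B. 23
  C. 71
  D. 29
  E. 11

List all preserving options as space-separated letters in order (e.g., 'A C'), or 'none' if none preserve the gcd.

Old gcd = 2; gcd of others (without N[2]) = 6
New gcd for candidate v: gcd(6, v). Preserves old gcd iff gcd(6, v) = 2.
  Option A: v=8, gcd(6,8)=2 -> preserves
  Option B: v=23, gcd(6,23)=1 -> changes
  Option C: v=71, gcd(6,71)=1 -> changes
  Option D: v=29, gcd(6,29)=1 -> changes
  Option E: v=11, gcd(6,11)=1 -> changes

Answer: A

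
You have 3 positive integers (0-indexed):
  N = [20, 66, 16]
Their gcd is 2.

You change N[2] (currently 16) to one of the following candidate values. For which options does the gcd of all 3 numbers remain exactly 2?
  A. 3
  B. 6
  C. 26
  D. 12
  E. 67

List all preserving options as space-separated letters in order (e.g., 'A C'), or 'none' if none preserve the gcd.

Old gcd = 2; gcd of others (without N[2]) = 2
New gcd for candidate v: gcd(2, v). Preserves old gcd iff gcd(2, v) = 2.
  Option A: v=3, gcd(2,3)=1 -> changes
  Option B: v=6, gcd(2,6)=2 -> preserves
  Option C: v=26, gcd(2,26)=2 -> preserves
  Option D: v=12, gcd(2,12)=2 -> preserves
  Option E: v=67, gcd(2,67)=1 -> changes

Answer: B C D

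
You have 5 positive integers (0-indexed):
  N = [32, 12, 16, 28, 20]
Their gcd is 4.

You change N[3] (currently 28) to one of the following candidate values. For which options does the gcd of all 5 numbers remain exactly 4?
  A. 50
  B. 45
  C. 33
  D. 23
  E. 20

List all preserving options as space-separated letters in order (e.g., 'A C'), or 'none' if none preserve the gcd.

Old gcd = 4; gcd of others (without N[3]) = 4
New gcd for candidate v: gcd(4, v). Preserves old gcd iff gcd(4, v) = 4.
  Option A: v=50, gcd(4,50)=2 -> changes
  Option B: v=45, gcd(4,45)=1 -> changes
  Option C: v=33, gcd(4,33)=1 -> changes
  Option D: v=23, gcd(4,23)=1 -> changes
  Option E: v=20, gcd(4,20)=4 -> preserves

Answer: E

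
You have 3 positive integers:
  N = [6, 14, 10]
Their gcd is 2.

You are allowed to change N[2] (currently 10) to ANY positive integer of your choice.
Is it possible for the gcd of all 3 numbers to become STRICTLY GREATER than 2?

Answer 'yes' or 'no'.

Current gcd = 2
gcd of all OTHER numbers (without N[2]=10): gcd([6, 14]) = 2
The new gcd after any change is gcd(2, new_value).
This can be at most 2.
Since 2 = old gcd 2, the gcd can only stay the same or decrease.

Answer: no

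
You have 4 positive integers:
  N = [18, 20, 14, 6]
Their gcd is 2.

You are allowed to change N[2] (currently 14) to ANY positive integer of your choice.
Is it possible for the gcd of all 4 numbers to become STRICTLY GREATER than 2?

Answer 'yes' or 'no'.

Current gcd = 2
gcd of all OTHER numbers (without N[2]=14): gcd([18, 20, 6]) = 2
The new gcd after any change is gcd(2, new_value).
This can be at most 2.
Since 2 = old gcd 2, the gcd can only stay the same or decrease.

Answer: no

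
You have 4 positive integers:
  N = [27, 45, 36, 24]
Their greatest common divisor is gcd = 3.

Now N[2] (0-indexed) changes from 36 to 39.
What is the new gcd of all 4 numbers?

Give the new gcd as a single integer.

Answer: 3

Derivation:
Numbers: [27, 45, 36, 24], gcd = 3
Change: index 2, 36 -> 39
gcd of the OTHER numbers (without index 2): gcd([27, 45, 24]) = 3
New gcd = gcd(g_others, new_val) = gcd(3, 39) = 3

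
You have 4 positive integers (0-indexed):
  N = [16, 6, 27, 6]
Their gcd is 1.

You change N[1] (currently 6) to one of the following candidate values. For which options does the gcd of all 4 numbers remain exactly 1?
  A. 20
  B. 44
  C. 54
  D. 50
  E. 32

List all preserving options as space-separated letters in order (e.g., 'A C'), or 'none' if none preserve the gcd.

Old gcd = 1; gcd of others (without N[1]) = 1
New gcd for candidate v: gcd(1, v). Preserves old gcd iff gcd(1, v) = 1.
  Option A: v=20, gcd(1,20)=1 -> preserves
  Option B: v=44, gcd(1,44)=1 -> preserves
  Option C: v=54, gcd(1,54)=1 -> preserves
  Option D: v=50, gcd(1,50)=1 -> preserves
  Option E: v=32, gcd(1,32)=1 -> preserves

Answer: A B C D E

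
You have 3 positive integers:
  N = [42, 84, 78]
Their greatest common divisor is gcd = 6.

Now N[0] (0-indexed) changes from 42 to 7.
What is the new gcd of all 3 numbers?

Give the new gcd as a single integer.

Answer: 1

Derivation:
Numbers: [42, 84, 78], gcd = 6
Change: index 0, 42 -> 7
gcd of the OTHER numbers (without index 0): gcd([84, 78]) = 6
New gcd = gcd(g_others, new_val) = gcd(6, 7) = 1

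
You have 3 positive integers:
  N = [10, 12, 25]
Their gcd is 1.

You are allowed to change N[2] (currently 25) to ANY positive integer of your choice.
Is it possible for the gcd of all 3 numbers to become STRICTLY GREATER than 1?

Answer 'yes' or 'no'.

Answer: yes

Derivation:
Current gcd = 1
gcd of all OTHER numbers (without N[2]=25): gcd([10, 12]) = 2
The new gcd after any change is gcd(2, new_value).
This can be at most 2.
Since 2 > old gcd 1, the gcd CAN increase (e.g., set N[2] = 2).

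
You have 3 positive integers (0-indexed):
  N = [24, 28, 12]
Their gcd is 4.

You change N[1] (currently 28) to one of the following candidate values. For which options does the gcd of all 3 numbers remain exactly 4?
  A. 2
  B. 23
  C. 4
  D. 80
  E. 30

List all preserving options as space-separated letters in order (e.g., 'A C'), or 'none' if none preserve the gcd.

Answer: C D

Derivation:
Old gcd = 4; gcd of others (without N[1]) = 12
New gcd for candidate v: gcd(12, v). Preserves old gcd iff gcd(12, v) = 4.
  Option A: v=2, gcd(12,2)=2 -> changes
  Option B: v=23, gcd(12,23)=1 -> changes
  Option C: v=4, gcd(12,4)=4 -> preserves
  Option D: v=80, gcd(12,80)=4 -> preserves
  Option E: v=30, gcd(12,30)=6 -> changes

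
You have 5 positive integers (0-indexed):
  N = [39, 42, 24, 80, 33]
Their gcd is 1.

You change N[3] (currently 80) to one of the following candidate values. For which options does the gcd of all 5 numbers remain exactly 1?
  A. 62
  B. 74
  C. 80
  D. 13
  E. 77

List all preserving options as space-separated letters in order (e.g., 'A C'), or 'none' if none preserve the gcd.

Old gcd = 1; gcd of others (without N[3]) = 3
New gcd for candidate v: gcd(3, v). Preserves old gcd iff gcd(3, v) = 1.
  Option A: v=62, gcd(3,62)=1 -> preserves
  Option B: v=74, gcd(3,74)=1 -> preserves
  Option C: v=80, gcd(3,80)=1 -> preserves
  Option D: v=13, gcd(3,13)=1 -> preserves
  Option E: v=77, gcd(3,77)=1 -> preserves

Answer: A B C D E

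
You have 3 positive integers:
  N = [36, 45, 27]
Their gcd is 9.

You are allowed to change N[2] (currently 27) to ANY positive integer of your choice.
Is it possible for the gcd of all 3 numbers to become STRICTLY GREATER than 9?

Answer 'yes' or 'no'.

Answer: no

Derivation:
Current gcd = 9
gcd of all OTHER numbers (without N[2]=27): gcd([36, 45]) = 9
The new gcd after any change is gcd(9, new_value).
This can be at most 9.
Since 9 = old gcd 9, the gcd can only stay the same or decrease.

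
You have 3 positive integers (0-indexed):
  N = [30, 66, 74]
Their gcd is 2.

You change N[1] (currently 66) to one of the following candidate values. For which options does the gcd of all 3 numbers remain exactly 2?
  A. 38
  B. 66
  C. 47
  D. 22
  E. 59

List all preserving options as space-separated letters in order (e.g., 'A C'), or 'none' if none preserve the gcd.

Answer: A B D

Derivation:
Old gcd = 2; gcd of others (without N[1]) = 2
New gcd for candidate v: gcd(2, v). Preserves old gcd iff gcd(2, v) = 2.
  Option A: v=38, gcd(2,38)=2 -> preserves
  Option B: v=66, gcd(2,66)=2 -> preserves
  Option C: v=47, gcd(2,47)=1 -> changes
  Option D: v=22, gcd(2,22)=2 -> preserves
  Option E: v=59, gcd(2,59)=1 -> changes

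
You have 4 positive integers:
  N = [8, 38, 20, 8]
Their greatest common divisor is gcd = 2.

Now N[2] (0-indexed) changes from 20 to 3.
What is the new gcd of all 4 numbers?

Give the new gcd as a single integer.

Numbers: [8, 38, 20, 8], gcd = 2
Change: index 2, 20 -> 3
gcd of the OTHER numbers (without index 2): gcd([8, 38, 8]) = 2
New gcd = gcd(g_others, new_val) = gcd(2, 3) = 1

Answer: 1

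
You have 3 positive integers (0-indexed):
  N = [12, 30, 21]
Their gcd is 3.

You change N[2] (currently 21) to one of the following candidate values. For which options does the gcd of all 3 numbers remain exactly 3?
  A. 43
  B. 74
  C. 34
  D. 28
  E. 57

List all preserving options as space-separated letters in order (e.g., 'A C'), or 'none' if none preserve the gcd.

Answer: E

Derivation:
Old gcd = 3; gcd of others (without N[2]) = 6
New gcd for candidate v: gcd(6, v). Preserves old gcd iff gcd(6, v) = 3.
  Option A: v=43, gcd(6,43)=1 -> changes
  Option B: v=74, gcd(6,74)=2 -> changes
  Option C: v=34, gcd(6,34)=2 -> changes
  Option D: v=28, gcd(6,28)=2 -> changes
  Option E: v=57, gcd(6,57)=3 -> preserves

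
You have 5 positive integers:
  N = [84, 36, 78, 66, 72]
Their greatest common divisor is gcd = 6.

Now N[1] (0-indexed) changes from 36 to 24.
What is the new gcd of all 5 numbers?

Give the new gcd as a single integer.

Answer: 6

Derivation:
Numbers: [84, 36, 78, 66, 72], gcd = 6
Change: index 1, 36 -> 24
gcd of the OTHER numbers (without index 1): gcd([84, 78, 66, 72]) = 6
New gcd = gcd(g_others, new_val) = gcd(6, 24) = 6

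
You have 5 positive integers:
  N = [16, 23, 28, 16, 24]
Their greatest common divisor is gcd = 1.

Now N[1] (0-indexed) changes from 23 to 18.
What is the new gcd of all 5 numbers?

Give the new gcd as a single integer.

Answer: 2

Derivation:
Numbers: [16, 23, 28, 16, 24], gcd = 1
Change: index 1, 23 -> 18
gcd of the OTHER numbers (without index 1): gcd([16, 28, 16, 24]) = 4
New gcd = gcd(g_others, new_val) = gcd(4, 18) = 2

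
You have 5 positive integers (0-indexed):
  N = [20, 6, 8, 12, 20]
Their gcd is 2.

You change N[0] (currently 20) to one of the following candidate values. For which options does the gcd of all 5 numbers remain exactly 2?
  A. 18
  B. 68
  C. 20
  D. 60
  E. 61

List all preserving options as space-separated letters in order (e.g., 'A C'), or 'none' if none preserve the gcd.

Old gcd = 2; gcd of others (without N[0]) = 2
New gcd for candidate v: gcd(2, v). Preserves old gcd iff gcd(2, v) = 2.
  Option A: v=18, gcd(2,18)=2 -> preserves
  Option B: v=68, gcd(2,68)=2 -> preserves
  Option C: v=20, gcd(2,20)=2 -> preserves
  Option D: v=60, gcd(2,60)=2 -> preserves
  Option E: v=61, gcd(2,61)=1 -> changes

Answer: A B C D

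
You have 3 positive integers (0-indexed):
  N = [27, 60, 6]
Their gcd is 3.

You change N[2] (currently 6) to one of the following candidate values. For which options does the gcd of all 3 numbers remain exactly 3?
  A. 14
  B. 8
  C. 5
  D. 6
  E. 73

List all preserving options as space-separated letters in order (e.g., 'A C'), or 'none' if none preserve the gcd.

Answer: D

Derivation:
Old gcd = 3; gcd of others (without N[2]) = 3
New gcd for candidate v: gcd(3, v). Preserves old gcd iff gcd(3, v) = 3.
  Option A: v=14, gcd(3,14)=1 -> changes
  Option B: v=8, gcd(3,8)=1 -> changes
  Option C: v=5, gcd(3,5)=1 -> changes
  Option D: v=6, gcd(3,6)=3 -> preserves
  Option E: v=73, gcd(3,73)=1 -> changes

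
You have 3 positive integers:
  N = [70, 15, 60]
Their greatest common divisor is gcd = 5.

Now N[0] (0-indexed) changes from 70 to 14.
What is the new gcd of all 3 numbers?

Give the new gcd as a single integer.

Answer: 1

Derivation:
Numbers: [70, 15, 60], gcd = 5
Change: index 0, 70 -> 14
gcd of the OTHER numbers (without index 0): gcd([15, 60]) = 15
New gcd = gcd(g_others, new_val) = gcd(15, 14) = 1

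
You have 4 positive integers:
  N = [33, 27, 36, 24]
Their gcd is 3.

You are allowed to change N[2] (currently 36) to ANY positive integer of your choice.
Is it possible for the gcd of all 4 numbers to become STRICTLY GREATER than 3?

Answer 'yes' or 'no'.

Answer: no

Derivation:
Current gcd = 3
gcd of all OTHER numbers (without N[2]=36): gcd([33, 27, 24]) = 3
The new gcd after any change is gcd(3, new_value).
This can be at most 3.
Since 3 = old gcd 3, the gcd can only stay the same or decrease.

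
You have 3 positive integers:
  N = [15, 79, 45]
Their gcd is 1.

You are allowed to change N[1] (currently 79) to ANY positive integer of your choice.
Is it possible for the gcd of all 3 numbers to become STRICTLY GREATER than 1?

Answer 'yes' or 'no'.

Answer: yes

Derivation:
Current gcd = 1
gcd of all OTHER numbers (without N[1]=79): gcd([15, 45]) = 15
The new gcd after any change is gcd(15, new_value).
This can be at most 15.
Since 15 > old gcd 1, the gcd CAN increase (e.g., set N[1] = 15).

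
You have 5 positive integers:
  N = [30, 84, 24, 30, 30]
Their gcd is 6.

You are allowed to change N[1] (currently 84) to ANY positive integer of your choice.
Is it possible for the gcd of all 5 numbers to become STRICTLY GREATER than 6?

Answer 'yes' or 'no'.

Current gcd = 6
gcd of all OTHER numbers (without N[1]=84): gcd([30, 24, 30, 30]) = 6
The new gcd after any change is gcd(6, new_value).
This can be at most 6.
Since 6 = old gcd 6, the gcd can only stay the same or decrease.

Answer: no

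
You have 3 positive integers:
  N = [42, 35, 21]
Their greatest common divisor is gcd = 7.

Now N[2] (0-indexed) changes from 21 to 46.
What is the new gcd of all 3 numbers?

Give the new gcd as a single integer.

Numbers: [42, 35, 21], gcd = 7
Change: index 2, 21 -> 46
gcd of the OTHER numbers (without index 2): gcd([42, 35]) = 7
New gcd = gcd(g_others, new_val) = gcd(7, 46) = 1

Answer: 1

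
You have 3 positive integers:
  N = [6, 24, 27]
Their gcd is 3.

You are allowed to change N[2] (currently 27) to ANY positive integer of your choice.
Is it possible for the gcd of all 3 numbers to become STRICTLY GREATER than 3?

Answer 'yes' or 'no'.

Answer: yes

Derivation:
Current gcd = 3
gcd of all OTHER numbers (without N[2]=27): gcd([6, 24]) = 6
The new gcd after any change is gcd(6, new_value).
This can be at most 6.
Since 6 > old gcd 3, the gcd CAN increase (e.g., set N[2] = 6).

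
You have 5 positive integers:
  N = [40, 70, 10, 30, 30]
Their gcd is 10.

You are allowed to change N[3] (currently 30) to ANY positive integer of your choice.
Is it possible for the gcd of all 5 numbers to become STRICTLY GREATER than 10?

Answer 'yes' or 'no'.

Answer: no

Derivation:
Current gcd = 10
gcd of all OTHER numbers (without N[3]=30): gcd([40, 70, 10, 30]) = 10
The new gcd after any change is gcd(10, new_value).
This can be at most 10.
Since 10 = old gcd 10, the gcd can only stay the same or decrease.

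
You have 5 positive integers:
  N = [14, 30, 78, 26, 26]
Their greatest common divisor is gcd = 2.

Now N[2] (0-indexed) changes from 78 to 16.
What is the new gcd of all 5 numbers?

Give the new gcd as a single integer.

Answer: 2

Derivation:
Numbers: [14, 30, 78, 26, 26], gcd = 2
Change: index 2, 78 -> 16
gcd of the OTHER numbers (without index 2): gcd([14, 30, 26, 26]) = 2
New gcd = gcd(g_others, new_val) = gcd(2, 16) = 2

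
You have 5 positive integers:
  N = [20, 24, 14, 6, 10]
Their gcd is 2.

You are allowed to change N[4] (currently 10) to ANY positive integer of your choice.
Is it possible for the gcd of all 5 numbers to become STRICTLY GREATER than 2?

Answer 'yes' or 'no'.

Answer: no

Derivation:
Current gcd = 2
gcd of all OTHER numbers (without N[4]=10): gcd([20, 24, 14, 6]) = 2
The new gcd after any change is gcd(2, new_value).
This can be at most 2.
Since 2 = old gcd 2, the gcd can only stay the same or decrease.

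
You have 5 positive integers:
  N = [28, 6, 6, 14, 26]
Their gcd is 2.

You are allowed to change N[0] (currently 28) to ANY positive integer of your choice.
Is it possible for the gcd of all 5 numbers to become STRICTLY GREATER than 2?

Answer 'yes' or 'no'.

Answer: no

Derivation:
Current gcd = 2
gcd of all OTHER numbers (without N[0]=28): gcd([6, 6, 14, 26]) = 2
The new gcd after any change is gcd(2, new_value).
This can be at most 2.
Since 2 = old gcd 2, the gcd can only stay the same or decrease.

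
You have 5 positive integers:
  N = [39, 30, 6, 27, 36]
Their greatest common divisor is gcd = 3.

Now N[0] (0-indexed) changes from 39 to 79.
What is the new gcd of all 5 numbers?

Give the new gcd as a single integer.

Answer: 1

Derivation:
Numbers: [39, 30, 6, 27, 36], gcd = 3
Change: index 0, 39 -> 79
gcd of the OTHER numbers (without index 0): gcd([30, 6, 27, 36]) = 3
New gcd = gcd(g_others, new_val) = gcd(3, 79) = 1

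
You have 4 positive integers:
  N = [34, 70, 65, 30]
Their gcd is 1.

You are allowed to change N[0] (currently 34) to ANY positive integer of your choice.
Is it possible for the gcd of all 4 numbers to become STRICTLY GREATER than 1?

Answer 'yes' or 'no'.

Current gcd = 1
gcd of all OTHER numbers (without N[0]=34): gcd([70, 65, 30]) = 5
The new gcd after any change is gcd(5, new_value).
This can be at most 5.
Since 5 > old gcd 1, the gcd CAN increase (e.g., set N[0] = 5).

Answer: yes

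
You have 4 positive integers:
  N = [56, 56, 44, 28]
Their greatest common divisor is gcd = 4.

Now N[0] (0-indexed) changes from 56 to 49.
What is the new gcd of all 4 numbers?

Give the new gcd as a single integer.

Answer: 1

Derivation:
Numbers: [56, 56, 44, 28], gcd = 4
Change: index 0, 56 -> 49
gcd of the OTHER numbers (without index 0): gcd([56, 44, 28]) = 4
New gcd = gcd(g_others, new_val) = gcd(4, 49) = 1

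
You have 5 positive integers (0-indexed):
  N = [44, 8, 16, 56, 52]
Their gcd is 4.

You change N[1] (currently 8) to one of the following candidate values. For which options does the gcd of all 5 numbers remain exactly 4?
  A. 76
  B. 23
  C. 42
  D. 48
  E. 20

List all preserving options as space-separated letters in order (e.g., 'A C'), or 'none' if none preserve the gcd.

Old gcd = 4; gcd of others (without N[1]) = 4
New gcd for candidate v: gcd(4, v). Preserves old gcd iff gcd(4, v) = 4.
  Option A: v=76, gcd(4,76)=4 -> preserves
  Option B: v=23, gcd(4,23)=1 -> changes
  Option C: v=42, gcd(4,42)=2 -> changes
  Option D: v=48, gcd(4,48)=4 -> preserves
  Option E: v=20, gcd(4,20)=4 -> preserves

Answer: A D E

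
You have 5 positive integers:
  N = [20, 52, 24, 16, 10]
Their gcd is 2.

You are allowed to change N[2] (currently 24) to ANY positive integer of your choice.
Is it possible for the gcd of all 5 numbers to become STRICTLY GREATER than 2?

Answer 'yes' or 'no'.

Answer: no

Derivation:
Current gcd = 2
gcd of all OTHER numbers (without N[2]=24): gcd([20, 52, 16, 10]) = 2
The new gcd after any change is gcd(2, new_value).
This can be at most 2.
Since 2 = old gcd 2, the gcd can only stay the same or decrease.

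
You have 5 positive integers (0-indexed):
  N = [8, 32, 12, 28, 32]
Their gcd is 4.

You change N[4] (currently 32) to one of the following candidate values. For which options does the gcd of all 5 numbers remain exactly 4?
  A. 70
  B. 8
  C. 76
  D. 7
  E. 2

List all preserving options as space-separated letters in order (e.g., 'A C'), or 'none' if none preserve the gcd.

Answer: B C

Derivation:
Old gcd = 4; gcd of others (without N[4]) = 4
New gcd for candidate v: gcd(4, v). Preserves old gcd iff gcd(4, v) = 4.
  Option A: v=70, gcd(4,70)=2 -> changes
  Option B: v=8, gcd(4,8)=4 -> preserves
  Option C: v=76, gcd(4,76)=4 -> preserves
  Option D: v=7, gcd(4,7)=1 -> changes
  Option E: v=2, gcd(4,2)=2 -> changes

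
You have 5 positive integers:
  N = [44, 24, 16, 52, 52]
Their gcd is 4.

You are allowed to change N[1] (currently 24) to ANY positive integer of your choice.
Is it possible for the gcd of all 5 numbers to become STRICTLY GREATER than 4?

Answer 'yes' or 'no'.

Current gcd = 4
gcd of all OTHER numbers (without N[1]=24): gcd([44, 16, 52, 52]) = 4
The new gcd after any change is gcd(4, new_value).
This can be at most 4.
Since 4 = old gcd 4, the gcd can only stay the same or decrease.

Answer: no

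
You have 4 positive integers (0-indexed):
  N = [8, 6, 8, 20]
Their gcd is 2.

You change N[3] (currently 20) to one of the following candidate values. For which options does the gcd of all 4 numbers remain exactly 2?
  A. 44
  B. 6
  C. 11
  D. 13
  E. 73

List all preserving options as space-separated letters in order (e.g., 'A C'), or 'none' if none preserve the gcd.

Old gcd = 2; gcd of others (without N[3]) = 2
New gcd for candidate v: gcd(2, v). Preserves old gcd iff gcd(2, v) = 2.
  Option A: v=44, gcd(2,44)=2 -> preserves
  Option B: v=6, gcd(2,6)=2 -> preserves
  Option C: v=11, gcd(2,11)=1 -> changes
  Option D: v=13, gcd(2,13)=1 -> changes
  Option E: v=73, gcd(2,73)=1 -> changes

Answer: A B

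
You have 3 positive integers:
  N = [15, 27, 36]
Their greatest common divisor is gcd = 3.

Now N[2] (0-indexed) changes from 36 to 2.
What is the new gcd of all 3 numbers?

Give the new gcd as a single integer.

Numbers: [15, 27, 36], gcd = 3
Change: index 2, 36 -> 2
gcd of the OTHER numbers (without index 2): gcd([15, 27]) = 3
New gcd = gcd(g_others, new_val) = gcd(3, 2) = 1

Answer: 1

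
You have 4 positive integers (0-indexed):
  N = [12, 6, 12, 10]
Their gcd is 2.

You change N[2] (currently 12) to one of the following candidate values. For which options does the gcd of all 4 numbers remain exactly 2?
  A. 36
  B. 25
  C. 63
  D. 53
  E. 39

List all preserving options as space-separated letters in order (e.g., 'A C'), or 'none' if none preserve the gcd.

Answer: A

Derivation:
Old gcd = 2; gcd of others (without N[2]) = 2
New gcd for candidate v: gcd(2, v). Preserves old gcd iff gcd(2, v) = 2.
  Option A: v=36, gcd(2,36)=2 -> preserves
  Option B: v=25, gcd(2,25)=1 -> changes
  Option C: v=63, gcd(2,63)=1 -> changes
  Option D: v=53, gcd(2,53)=1 -> changes
  Option E: v=39, gcd(2,39)=1 -> changes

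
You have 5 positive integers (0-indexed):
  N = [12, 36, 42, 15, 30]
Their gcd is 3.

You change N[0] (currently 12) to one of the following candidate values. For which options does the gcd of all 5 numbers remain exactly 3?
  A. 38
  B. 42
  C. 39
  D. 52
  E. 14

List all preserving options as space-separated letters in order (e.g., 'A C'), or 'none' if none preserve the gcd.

Old gcd = 3; gcd of others (without N[0]) = 3
New gcd for candidate v: gcd(3, v). Preserves old gcd iff gcd(3, v) = 3.
  Option A: v=38, gcd(3,38)=1 -> changes
  Option B: v=42, gcd(3,42)=3 -> preserves
  Option C: v=39, gcd(3,39)=3 -> preserves
  Option D: v=52, gcd(3,52)=1 -> changes
  Option E: v=14, gcd(3,14)=1 -> changes

Answer: B C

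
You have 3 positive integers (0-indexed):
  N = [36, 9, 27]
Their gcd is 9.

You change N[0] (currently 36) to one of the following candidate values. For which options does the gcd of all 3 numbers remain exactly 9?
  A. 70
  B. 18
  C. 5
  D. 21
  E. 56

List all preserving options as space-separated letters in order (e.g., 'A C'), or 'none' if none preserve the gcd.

Old gcd = 9; gcd of others (without N[0]) = 9
New gcd for candidate v: gcd(9, v). Preserves old gcd iff gcd(9, v) = 9.
  Option A: v=70, gcd(9,70)=1 -> changes
  Option B: v=18, gcd(9,18)=9 -> preserves
  Option C: v=5, gcd(9,5)=1 -> changes
  Option D: v=21, gcd(9,21)=3 -> changes
  Option E: v=56, gcd(9,56)=1 -> changes

Answer: B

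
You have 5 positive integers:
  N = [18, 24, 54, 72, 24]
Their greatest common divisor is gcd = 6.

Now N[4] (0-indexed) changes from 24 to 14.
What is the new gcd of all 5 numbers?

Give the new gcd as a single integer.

Numbers: [18, 24, 54, 72, 24], gcd = 6
Change: index 4, 24 -> 14
gcd of the OTHER numbers (without index 4): gcd([18, 24, 54, 72]) = 6
New gcd = gcd(g_others, new_val) = gcd(6, 14) = 2

Answer: 2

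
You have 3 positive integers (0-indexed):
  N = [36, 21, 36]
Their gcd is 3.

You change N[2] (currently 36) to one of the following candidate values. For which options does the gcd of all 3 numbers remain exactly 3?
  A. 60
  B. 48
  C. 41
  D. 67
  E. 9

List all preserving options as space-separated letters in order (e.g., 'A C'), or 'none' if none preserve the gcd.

Answer: A B E

Derivation:
Old gcd = 3; gcd of others (without N[2]) = 3
New gcd for candidate v: gcd(3, v). Preserves old gcd iff gcd(3, v) = 3.
  Option A: v=60, gcd(3,60)=3 -> preserves
  Option B: v=48, gcd(3,48)=3 -> preserves
  Option C: v=41, gcd(3,41)=1 -> changes
  Option D: v=67, gcd(3,67)=1 -> changes
  Option E: v=9, gcd(3,9)=3 -> preserves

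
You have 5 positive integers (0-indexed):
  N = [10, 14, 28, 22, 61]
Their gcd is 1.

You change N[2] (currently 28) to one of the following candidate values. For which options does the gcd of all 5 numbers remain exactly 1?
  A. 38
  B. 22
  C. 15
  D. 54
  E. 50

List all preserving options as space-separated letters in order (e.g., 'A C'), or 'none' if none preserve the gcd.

Answer: A B C D E

Derivation:
Old gcd = 1; gcd of others (without N[2]) = 1
New gcd for candidate v: gcd(1, v). Preserves old gcd iff gcd(1, v) = 1.
  Option A: v=38, gcd(1,38)=1 -> preserves
  Option B: v=22, gcd(1,22)=1 -> preserves
  Option C: v=15, gcd(1,15)=1 -> preserves
  Option D: v=54, gcd(1,54)=1 -> preserves
  Option E: v=50, gcd(1,50)=1 -> preserves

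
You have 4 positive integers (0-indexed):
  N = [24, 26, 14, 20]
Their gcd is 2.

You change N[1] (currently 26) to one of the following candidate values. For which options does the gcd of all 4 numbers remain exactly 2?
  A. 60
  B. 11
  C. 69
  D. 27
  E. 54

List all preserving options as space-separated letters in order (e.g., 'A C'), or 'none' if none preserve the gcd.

Old gcd = 2; gcd of others (without N[1]) = 2
New gcd for candidate v: gcd(2, v). Preserves old gcd iff gcd(2, v) = 2.
  Option A: v=60, gcd(2,60)=2 -> preserves
  Option B: v=11, gcd(2,11)=1 -> changes
  Option C: v=69, gcd(2,69)=1 -> changes
  Option D: v=27, gcd(2,27)=1 -> changes
  Option E: v=54, gcd(2,54)=2 -> preserves

Answer: A E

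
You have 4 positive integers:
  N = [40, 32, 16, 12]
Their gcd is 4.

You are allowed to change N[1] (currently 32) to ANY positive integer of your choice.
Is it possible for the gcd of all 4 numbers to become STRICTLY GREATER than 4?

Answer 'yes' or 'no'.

Answer: no

Derivation:
Current gcd = 4
gcd of all OTHER numbers (without N[1]=32): gcd([40, 16, 12]) = 4
The new gcd after any change is gcd(4, new_value).
This can be at most 4.
Since 4 = old gcd 4, the gcd can only stay the same or decrease.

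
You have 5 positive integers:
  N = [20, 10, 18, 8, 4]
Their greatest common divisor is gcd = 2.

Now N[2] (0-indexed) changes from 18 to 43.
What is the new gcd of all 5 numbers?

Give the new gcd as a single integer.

Answer: 1

Derivation:
Numbers: [20, 10, 18, 8, 4], gcd = 2
Change: index 2, 18 -> 43
gcd of the OTHER numbers (without index 2): gcd([20, 10, 8, 4]) = 2
New gcd = gcd(g_others, new_val) = gcd(2, 43) = 1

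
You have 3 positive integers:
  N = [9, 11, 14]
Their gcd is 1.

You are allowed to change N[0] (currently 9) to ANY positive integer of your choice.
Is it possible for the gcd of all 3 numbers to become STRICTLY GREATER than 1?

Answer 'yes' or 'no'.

Answer: no

Derivation:
Current gcd = 1
gcd of all OTHER numbers (without N[0]=9): gcd([11, 14]) = 1
The new gcd after any change is gcd(1, new_value).
This can be at most 1.
Since 1 = old gcd 1, the gcd can only stay the same or decrease.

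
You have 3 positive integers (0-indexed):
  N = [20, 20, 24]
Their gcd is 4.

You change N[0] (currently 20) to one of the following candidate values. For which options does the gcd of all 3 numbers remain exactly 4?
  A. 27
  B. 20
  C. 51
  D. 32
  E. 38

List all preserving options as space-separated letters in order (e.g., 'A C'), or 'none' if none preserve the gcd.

Answer: B D

Derivation:
Old gcd = 4; gcd of others (without N[0]) = 4
New gcd for candidate v: gcd(4, v). Preserves old gcd iff gcd(4, v) = 4.
  Option A: v=27, gcd(4,27)=1 -> changes
  Option B: v=20, gcd(4,20)=4 -> preserves
  Option C: v=51, gcd(4,51)=1 -> changes
  Option D: v=32, gcd(4,32)=4 -> preserves
  Option E: v=38, gcd(4,38)=2 -> changes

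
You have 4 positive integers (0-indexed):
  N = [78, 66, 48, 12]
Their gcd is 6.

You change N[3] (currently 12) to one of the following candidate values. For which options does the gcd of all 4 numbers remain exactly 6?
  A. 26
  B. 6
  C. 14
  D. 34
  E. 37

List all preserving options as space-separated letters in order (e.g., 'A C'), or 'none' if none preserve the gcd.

Old gcd = 6; gcd of others (without N[3]) = 6
New gcd for candidate v: gcd(6, v). Preserves old gcd iff gcd(6, v) = 6.
  Option A: v=26, gcd(6,26)=2 -> changes
  Option B: v=6, gcd(6,6)=6 -> preserves
  Option C: v=14, gcd(6,14)=2 -> changes
  Option D: v=34, gcd(6,34)=2 -> changes
  Option E: v=37, gcd(6,37)=1 -> changes

Answer: B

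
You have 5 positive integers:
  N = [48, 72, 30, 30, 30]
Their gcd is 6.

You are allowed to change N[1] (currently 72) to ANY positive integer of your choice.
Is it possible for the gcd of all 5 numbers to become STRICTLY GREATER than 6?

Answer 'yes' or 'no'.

Answer: no

Derivation:
Current gcd = 6
gcd of all OTHER numbers (without N[1]=72): gcd([48, 30, 30, 30]) = 6
The new gcd after any change is gcd(6, new_value).
This can be at most 6.
Since 6 = old gcd 6, the gcd can only stay the same or decrease.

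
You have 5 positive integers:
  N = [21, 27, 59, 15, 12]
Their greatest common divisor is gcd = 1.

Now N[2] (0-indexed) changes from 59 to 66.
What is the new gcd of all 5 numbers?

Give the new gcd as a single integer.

Answer: 3

Derivation:
Numbers: [21, 27, 59, 15, 12], gcd = 1
Change: index 2, 59 -> 66
gcd of the OTHER numbers (without index 2): gcd([21, 27, 15, 12]) = 3
New gcd = gcd(g_others, new_val) = gcd(3, 66) = 3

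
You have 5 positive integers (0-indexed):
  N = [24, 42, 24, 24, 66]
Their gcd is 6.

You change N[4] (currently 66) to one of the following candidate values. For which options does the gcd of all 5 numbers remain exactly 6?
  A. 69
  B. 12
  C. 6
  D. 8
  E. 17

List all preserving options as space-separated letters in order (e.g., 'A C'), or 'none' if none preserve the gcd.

Answer: B C

Derivation:
Old gcd = 6; gcd of others (without N[4]) = 6
New gcd for candidate v: gcd(6, v). Preserves old gcd iff gcd(6, v) = 6.
  Option A: v=69, gcd(6,69)=3 -> changes
  Option B: v=12, gcd(6,12)=6 -> preserves
  Option C: v=6, gcd(6,6)=6 -> preserves
  Option D: v=8, gcd(6,8)=2 -> changes
  Option E: v=17, gcd(6,17)=1 -> changes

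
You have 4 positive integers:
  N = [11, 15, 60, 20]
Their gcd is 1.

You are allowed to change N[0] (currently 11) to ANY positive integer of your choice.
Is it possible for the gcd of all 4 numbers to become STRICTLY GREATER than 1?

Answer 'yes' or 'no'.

Answer: yes

Derivation:
Current gcd = 1
gcd of all OTHER numbers (without N[0]=11): gcd([15, 60, 20]) = 5
The new gcd after any change is gcd(5, new_value).
This can be at most 5.
Since 5 > old gcd 1, the gcd CAN increase (e.g., set N[0] = 5).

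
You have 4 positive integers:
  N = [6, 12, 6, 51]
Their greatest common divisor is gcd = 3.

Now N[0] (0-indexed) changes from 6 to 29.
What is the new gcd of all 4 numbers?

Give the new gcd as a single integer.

Numbers: [6, 12, 6, 51], gcd = 3
Change: index 0, 6 -> 29
gcd of the OTHER numbers (without index 0): gcd([12, 6, 51]) = 3
New gcd = gcd(g_others, new_val) = gcd(3, 29) = 1

Answer: 1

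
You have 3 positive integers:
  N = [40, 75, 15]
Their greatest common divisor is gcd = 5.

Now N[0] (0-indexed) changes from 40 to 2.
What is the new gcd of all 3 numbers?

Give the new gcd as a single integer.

Numbers: [40, 75, 15], gcd = 5
Change: index 0, 40 -> 2
gcd of the OTHER numbers (without index 0): gcd([75, 15]) = 15
New gcd = gcd(g_others, new_val) = gcd(15, 2) = 1

Answer: 1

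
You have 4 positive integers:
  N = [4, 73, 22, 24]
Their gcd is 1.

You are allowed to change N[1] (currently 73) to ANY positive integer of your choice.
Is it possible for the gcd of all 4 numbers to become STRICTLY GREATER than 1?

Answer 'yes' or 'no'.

Answer: yes

Derivation:
Current gcd = 1
gcd of all OTHER numbers (without N[1]=73): gcd([4, 22, 24]) = 2
The new gcd after any change is gcd(2, new_value).
This can be at most 2.
Since 2 > old gcd 1, the gcd CAN increase (e.g., set N[1] = 2).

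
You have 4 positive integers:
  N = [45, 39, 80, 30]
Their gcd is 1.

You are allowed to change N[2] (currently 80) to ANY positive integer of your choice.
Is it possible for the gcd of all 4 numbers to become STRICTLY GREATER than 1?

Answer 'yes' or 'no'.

Current gcd = 1
gcd of all OTHER numbers (without N[2]=80): gcd([45, 39, 30]) = 3
The new gcd after any change is gcd(3, new_value).
This can be at most 3.
Since 3 > old gcd 1, the gcd CAN increase (e.g., set N[2] = 3).

Answer: yes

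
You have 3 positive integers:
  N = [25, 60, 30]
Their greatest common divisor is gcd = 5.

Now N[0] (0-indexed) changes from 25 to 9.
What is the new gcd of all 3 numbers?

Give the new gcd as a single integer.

Numbers: [25, 60, 30], gcd = 5
Change: index 0, 25 -> 9
gcd of the OTHER numbers (without index 0): gcd([60, 30]) = 30
New gcd = gcd(g_others, new_val) = gcd(30, 9) = 3

Answer: 3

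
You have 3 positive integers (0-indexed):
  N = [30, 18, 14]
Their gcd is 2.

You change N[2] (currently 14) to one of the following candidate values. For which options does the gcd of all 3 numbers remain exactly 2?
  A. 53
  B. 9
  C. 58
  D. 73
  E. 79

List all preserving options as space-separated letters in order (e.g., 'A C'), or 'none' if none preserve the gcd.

Answer: C

Derivation:
Old gcd = 2; gcd of others (without N[2]) = 6
New gcd for candidate v: gcd(6, v). Preserves old gcd iff gcd(6, v) = 2.
  Option A: v=53, gcd(6,53)=1 -> changes
  Option B: v=9, gcd(6,9)=3 -> changes
  Option C: v=58, gcd(6,58)=2 -> preserves
  Option D: v=73, gcd(6,73)=1 -> changes
  Option E: v=79, gcd(6,79)=1 -> changes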